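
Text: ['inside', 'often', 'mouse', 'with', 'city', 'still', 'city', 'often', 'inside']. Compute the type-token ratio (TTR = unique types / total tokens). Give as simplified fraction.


Tokens: 9
Unique types: ('city', 'inside', 'mouse', 'often', 'still', 'with') = 6
TTR = 6/9
Simplify: divide both by 3 -> 2/3
TTR = 2/3

2/3


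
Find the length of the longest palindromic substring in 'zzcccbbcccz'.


Scanning 'zzcccbbcccz' for palindromic substrings.
Substring at positions 1-10: 'zcccbbcccz'.
Check: reverse('zcccbbcccz') = 'zcccbbcccz' -> palindrome confirmed.
Neighbouring characters ('z' / '-') break symmetry, so it cannot extend further.
No longer palindromic substring exists; longest length = 10

10


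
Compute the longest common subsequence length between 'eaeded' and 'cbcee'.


DP table for LCS of 'eaeded' and 'cbcee':
       c  b  c  e  e
    0  0  0  0  0  0
  e 0  0  0  0  1  1
  a 0  0  0  0  1  1
  e 0  0  0  0  1  2
  d 0  0  0  0  1  2
  e 0  0  0  0  1  2
  d 0  0  0  0  1  2
LCS: 'ee'
LCS length = 2

2


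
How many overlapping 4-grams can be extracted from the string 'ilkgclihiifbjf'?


String 'ilkgclihiifbjf' has length L = 14.
Number of overlapping n-grams = L - n + 1
Substituting: 14 - 4 + 1 = 11

11


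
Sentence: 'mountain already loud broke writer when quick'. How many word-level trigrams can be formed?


Word trigrams from [7] words:
  Trigram 1: (mountain already loud)
  Trigram 2: (already loud broke)
  Trigram 3: (loud broke writer)
  Trigram 4: (broke writer when)
  Trigram 5: (writer when quick)
Total word trigrams: 7 - 2 = 5

5


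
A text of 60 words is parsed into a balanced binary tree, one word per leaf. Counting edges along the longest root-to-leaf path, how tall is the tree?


In a balanced binary tree with n leaves the deepest leaf is ceil(log2(n)) edges below the root.
log2(60) = 5.9069
ceil(5.9069) = 6
height (edges) = 6

6


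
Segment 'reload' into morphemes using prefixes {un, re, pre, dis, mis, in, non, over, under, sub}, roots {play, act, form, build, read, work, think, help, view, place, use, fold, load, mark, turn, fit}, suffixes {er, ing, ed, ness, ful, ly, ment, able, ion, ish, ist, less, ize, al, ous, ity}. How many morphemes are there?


Segmenting 'reload' against the inventory:
  're' -> prefix (morpheme 1)
  'load' -> root (morpheme 2)
Total morphemes: 2

2


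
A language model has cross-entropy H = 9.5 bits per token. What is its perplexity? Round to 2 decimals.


Perplexity formula: PP = 2^H
H = 9.5
PP = 2^9.5
Decompose: 2^9.5 = 2^9 * 2^0.5 = 2^9 * sqrt(2)
2^9 = 512, sqrt(2) ~ 1.4142136
PP ~ 512 * 1.4142136 = 724.0773632
Rounded to 2 decimals: 724.08

724.08


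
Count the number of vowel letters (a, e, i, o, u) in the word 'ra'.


Scanning each character of 'ra':
  Position 1: 'r' -> consonant (running count: 0)
  Position 2: 'a' -> vowel (running count: 1)
Total vowels: 1

1


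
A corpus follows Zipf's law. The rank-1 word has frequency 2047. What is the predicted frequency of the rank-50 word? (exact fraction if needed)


Zipf's law: freq(rank) = f1 / rank
f1 = 2047, rank = 50
freq = 2047 / 50
GCD(2047, 50) = 1
Simplified: 2047/50

2047/50


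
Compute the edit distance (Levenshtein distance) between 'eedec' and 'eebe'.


Building DP table for s1='eedec' (len 5) and s2='eebe' (len 4):
       e  e  b  e
    0  1  2  3  4
  e 1  0  1  2  3
  e 2  1  0  1  2
  d 3  2  1  1  2
  e 4  3  2  2  1
  c 5  4  3  3  2
Edit distance = dp[5][4] = 2

2


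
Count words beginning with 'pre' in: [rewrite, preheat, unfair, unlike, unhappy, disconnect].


Checking each word for prefix 'pre':
  'rewrite' -> no (count: 0)
  'preheat' -> YES, starts with 'pre' (count: 1)
  'unfair' -> no (count: 1)
  'unlike' -> no (count: 1)
  'unhappy' -> no (count: 1)
  'disconnect' -> no (count: 1)
Total with prefix 'pre': 1

1


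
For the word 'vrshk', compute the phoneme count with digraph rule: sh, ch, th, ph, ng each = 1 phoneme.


Parsing 'vrshk' greedily, digraphs first:
  'v' -> consonant phoneme (phonemes so far: 1)
  'r' -> consonant phoneme (phonemes so far: 2)
  'sh' -> digraph (1 consonant phoneme) (phonemes so far: 3)
  'k' -> consonant phoneme (phonemes so far: 4)
Total phonemes: 4

4


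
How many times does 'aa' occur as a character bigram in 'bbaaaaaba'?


Scanning 'bbaaaaaba' for bigram 'aa':
  Position 0: 'bb' -> no
  Position 1: 'ba' -> no
  Position 2: 'aa' -> MATCH
  Position 3: 'aa' -> MATCH
  Position 4: 'aa' -> MATCH
  Position 5: 'aa' -> MATCH
  Position 6: 'ab' -> no
  Position 7: 'ba' -> no
Total matches: 4

4


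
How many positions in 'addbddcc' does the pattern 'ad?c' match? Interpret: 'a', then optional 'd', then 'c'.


Pattern: ad?c means 'a', then optional 'd', then 'c'.
Scanning 'addbddcc' position-by-position:
  Pos 0: window 'add' -> no
  Pos 1: window 'ddb' -> no
  Pos 2: window 'dbd' -> no
  Pos 3: window 'bdd' -> no
  Pos 4: window 'ddc' -> no
  Pos 5: window 'dcc' -> no
  Pos 6: window 'cc' -> no
  Pos 7: window 'c' -> no
Total matches: 0

0


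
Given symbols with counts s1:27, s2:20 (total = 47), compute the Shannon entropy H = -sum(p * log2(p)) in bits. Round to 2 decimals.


Computing entropy H = -sum(p_i * log2(p_i)):
  s1: p = 27/47 = 0.5745, -p*log2(p) = 0.4594
  s2: p = 20/47 = 0.4255, -p*log2(p) = 0.5245
H = sum of terms = 0.9839
Rounded to 2 decimals: 0.98

0.98


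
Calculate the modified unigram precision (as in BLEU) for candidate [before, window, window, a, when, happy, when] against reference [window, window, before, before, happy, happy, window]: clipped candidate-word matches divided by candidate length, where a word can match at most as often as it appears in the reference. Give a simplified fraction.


Reference word counts: {'before': 2, 'happy': 2, 'window': 3}
Checking each candidate word (with clipping):
  'before' -> in reference (ref count 2, used 1/2) -> match (matches: 1)
  'window' -> in reference (ref count 3, used 1/3) -> match (matches: 2)
  'window' -> in reference (ref count 3, used 2/3) -> match (matches: 3)
  'a' -> not in reference -> no match (matches: 3)
  'when' -> not in reference -> no match (matches: 3)
  'happy' -> in reference (ref count 2, used 1/2) -> match (matches: 4)
  'when' -> not in reference -> no match (matches: 4)
Clipped matches: 4, Candidate length: 7
Precision = 4/7

4/7


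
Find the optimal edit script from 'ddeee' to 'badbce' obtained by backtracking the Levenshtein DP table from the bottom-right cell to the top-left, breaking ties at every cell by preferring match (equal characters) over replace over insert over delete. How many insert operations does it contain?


Edit distance = 4. Backtracking from cell (5, 6) with preference match > replace > insert > delete,
then listing the resulting alignment 'ddeee' -> 'badbce' left to right:
  Step 1: insert 'b' [insertion #1]
  Step 2: replace d->a
  Step 3: keep 'd'
  Step 4: replace e->b
  Step 5: replace e->c
  Step 6: keep 'e'
Total insertions: 1

1


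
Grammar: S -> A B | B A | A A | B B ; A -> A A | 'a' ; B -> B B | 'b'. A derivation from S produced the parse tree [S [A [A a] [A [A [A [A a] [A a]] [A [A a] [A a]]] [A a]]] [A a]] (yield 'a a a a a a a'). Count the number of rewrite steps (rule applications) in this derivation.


Every bracketed nonterminal node [X ...] in the tree is produced by exactly one rule application.
Reading the tree off as a leftmost derivation:
  Step 1: S  =>  A A   (applied S -> A A)
  Step 2: A A  =>  A A A   (applied A -> A A)
  Step 3: A A A  =>  a A A   (applied A -> a)
  Step 4: a A A  =>  a A A A   (applied A -> A A)
  Step 5: a A A A  =>  a A A A A   (applied A -> A A)
  Step 6: a A A A A  =>  a A A A A A   (applied A -> A A)
  Step 7: a A A A A A  =>  a a A A A A   (applied A -> a)
  Step 8: a a A A A A  =>  a a a A A A   (applied A -> a)
  Step 9: a a a A A A  =>  a a a A A A A   (applied A -> A A)
  Step 10: a a a A A A A  =>  a a a a A A A   (applied A -> a)
  Step 11: a a a a A A A  =>  a a a a a A A   (applied A -> a)
  Step 12: a a a a a A A  =>  a a a a a a A   (applied A -> a)
  Step 13: a a a a a a A  =>  a a a a a a a   (applied A -> a)
Final yield: a a a a a a a
Total rewrite steps: 13

13


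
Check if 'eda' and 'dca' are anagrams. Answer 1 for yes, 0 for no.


Sort characters of 'eda': 'ade'
Sort characters of 'dca': 'acd'
Sorted forms differ -> they are NOT anagrams
Result: 0

0


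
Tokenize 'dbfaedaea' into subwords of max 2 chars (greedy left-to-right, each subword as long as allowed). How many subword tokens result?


'dbfaedaea' has 9 characters.
Chunking with max size 2:
  Chunk 1: 'db' (positions 0-1)
  Chunk 2: 'fa' (positions 2-3)
  Chunk 3: 'ed' (positions 4-5)
  Chunk 4: 'ae' (positions 6-7)
  Chunk 5: 'a' (positions 8-8)
Total chunks: ceil(9 / 2) = 5

5


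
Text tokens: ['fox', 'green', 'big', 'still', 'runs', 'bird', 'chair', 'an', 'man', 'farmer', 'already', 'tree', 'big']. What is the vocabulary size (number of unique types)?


Listing all tokens and tracking unique types:
  Token 1: 'fox' -> NEW (unique so far: 1)
  Token 2: 'green' -> NEW (unique so far: 2)
  Token 3: 'big' -> NEW (unique so far: 3)
  Token 4: 'still' -> NEW (unique so far: 4)
  Token 5: 'runs' -> NEW (unique so far: 5)
  Token 6: 'bird' -> NEW (unique so far: 6)
  Token 7: 'chair' -> NEW (unique so far: 7)
  Token 8: 'an' -> NEW (unique so far: 8)
  Token 9: 'man' -> NEW (unique so far: 9)
  Token 10: 'farmer' -> NEW (unique so far: 10)
  Token 11: 'already' -> NEW (unique so far: 11)
  Token 12: 'tree' -> NEW (unique so far: 12)
  Token 13: 'big' -> duplicate (unique so far: 12)
Unique types: ('already', 'an', 'big', 'bird', 'chair', 'farmer', 'fox', 'green', 'man', 'runs', 'still', 'tree')
Vocabulary size: 12

12


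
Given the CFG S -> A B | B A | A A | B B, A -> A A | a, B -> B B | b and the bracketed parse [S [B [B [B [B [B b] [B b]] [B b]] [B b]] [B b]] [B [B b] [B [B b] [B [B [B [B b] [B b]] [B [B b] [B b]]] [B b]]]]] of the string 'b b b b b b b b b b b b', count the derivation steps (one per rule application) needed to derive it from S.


Every bracketed nonterminal node [X ...] in the tree is produced by exactly one rule application.
Reading the tree off as a leftmost derivation:
  Step 1: S  =>  B B   (applied S -> B B)
  Step 2: B B  =>  B B B   (applied B -> B B)
  Step 3: B B B  =>  B B B B   (applied B -> B B)
  Step 4: B B B B  =>  B B B B B   (applied B -> B B)
  Step 5: B B B B B  =>  B B B B B B   (applied B -> B B)
  Step 6: B B B B B B  =>  b B B B B B   (applied B -> b)
  Step 7: b B B B B B  =>  b b B B B B   (applied B -> b)
  Step 8: b b B B B B  =>  b b b B B B   (applied B -> b)
  Step 9: b b b B B B  =>  b b b b B B   (applied B -> b)
  Step 10: b b b b B B  =>  b b b b b B   (applied B -> b)
  Step 11: b b b b b B  =>  b b b b b B B   (applied B -> B B)
  Step 12: b b b b b B B  =>  b b b b b b B   (applied B -> b)
  Step 13: b b b b b b B  =>  b b b b b b B B   (applied B -> B B)
  Step 14: b b b b b b B B  =>  b b b b b b b B   (applied B -> b)
  Step 15: b b b b b b b B  =>  b b b b b b b B B   (applied B -> B B)
  Step 16: b b b b b b b B B  =>  b b b b b b b B B B   (applied B -> B B)
  Step 17: b b b b b b b B B B  =>  b b b b b b b B B B B   (applied B -> B B)
  Step 18: b b b b b b b B B B B  =>  b b b b b b b b B B B   (applied B -> b)
  Step 19: b b b b b b b b B B B  =>  b b b b b b b b b B B   (applied B -> b)
  Step 20: b b b b b b b b b B B  =>  b b b b b b b b b B B B   (applied B -> B B)
  Step 21: b b b b b b b b b B B B  =>  b b b b b b b b b b B B   (applied B -> b)
  Step 22: b b b b b b b b b b B B  =>  b b b b b b b b b b b B   (applied B -> b)
  Step 23: b b b b b b b b b b b B  =>  b b b b b b b b b b b b   (applied B -> b)
Final yield: b b b b b b b b b b b b
Total rewrite steps: 23

23


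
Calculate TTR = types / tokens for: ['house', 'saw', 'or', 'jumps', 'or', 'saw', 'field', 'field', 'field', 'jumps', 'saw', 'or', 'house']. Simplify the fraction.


Tokens: 13
Unique types: ('field', 'house', 'jumps', 'or', 'saw') = 5
TTR = 5/13
Already in lowest terms.

5/13


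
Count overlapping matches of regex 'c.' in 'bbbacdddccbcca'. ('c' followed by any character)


Pattern: c. means 'c' followed by any character.
Scanning 'bbbacdddccbcca' position-by-position:
  Pos 0: window 'bb' -> no
  Pos 1: window 'bb' -> no
  Pos 2: window 'ba' -> no
  Pos 3: window 'ac' -> no
  Pos 4: window 'cd' -> MATCH
  Pos 5: window 'dd' -> no
  Pos 6: window 'dd' -> no
  Pos 7: window 'dc' -> no
  Pos 8: window 'cc' -> MATCH
  Pos 9: window 'cb' -> MATCH
  Pos 10: window 'bc' -> no
  Pos 11: window 'cc' -> MATCH
  Pos 12: window 'ca' -> MATCH
  Pos 13: window 'a' -> no
Total matches: 5

5


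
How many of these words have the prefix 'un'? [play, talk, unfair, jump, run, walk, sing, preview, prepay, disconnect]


Checking each word for prefix 'un':
  'play' -> no (count: 0)
  'talk' -> no (count: 0)
  'unfair' -> YES, starts with 'un' (count: 1)
  'jump' -> no (count: 1)
  'run' -> no (count: 1)
  'walk' -> no (count: 1)
  'sing' -> no (count: 1)
  'preview' -> no (count: 1)
  'prepay' -> no (count: 1)
  'disconnect' -> no (count: 1)
Total with prefix 'un': 1

1


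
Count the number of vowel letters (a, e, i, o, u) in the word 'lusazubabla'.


Scanning each character of 'lusazubabla':
  Position 1: 'l' -> consonant (running count: 0)
  Position 2: 'u' -> vowel (running count: 1)
  Position 3: 's' -> consonant (running count: 1)
  Position 4: 'a' -> vowel (running count: 2)
  Position 5: 'z' -> consonant (running count: 2)
  Position 6: 'u' -> vowel (running count: 3)
  Position 7: 'b' -> consonant (running count: 3)
  Position 8: 'a' -> vowel (running count: 4)
  Position 9: 'b' -> consonant (running count: 4)
  Position 10: 'l' -> consonant (running count: 4)
  Position 11: 'a' -> vowel (running count: 5)
Total vowels: 5

5


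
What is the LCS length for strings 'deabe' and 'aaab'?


DP table for LCS of 'deabe' and 'aaab':
       a  a  a  b
    0  0  0  0  0
  d 0  0  0  0  0
  e 0  0  0  0  0
  a 0  1  1  1  1
  b 0  1  1  1  2
  e 0  1  1  1  2
LCS: 'ab'
LCS length = 2

2


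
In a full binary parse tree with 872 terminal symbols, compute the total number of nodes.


Leaf nodes (terminals): 872
Internal nodes = n - 1 = 872 - 1 = 871
Total = leaves + internal = 872 + 871 = 1743

1743


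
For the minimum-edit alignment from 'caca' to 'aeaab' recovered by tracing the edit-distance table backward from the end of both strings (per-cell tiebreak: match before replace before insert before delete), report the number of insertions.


Edit distance = 4. Backtracking from cell (4, 5) with preference match > replace > insert > delete,
then listing the resulting alignment 'caca' -> 'aeaab' left to right:
  Step 1: insert 'a' [insertion #1]
  Step 2: replace c->e
  Step 3: keep 'a'
  Step 4: replace c->a
  Step 5: replace a->b
Total insertions: 1

1


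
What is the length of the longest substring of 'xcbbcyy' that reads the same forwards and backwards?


Scanning 'xcbbcyy' for palindromic substrings.
Substring at positions 1-4: 'cbbc'.
Check: reverse('cbbc') = 'cbbc' -> palindrome confirmed.
Neighbouring characters ('x' / 'y') break symmetry, so it cannot extend further.
No longer palindromic substring exists; longest length = 4

4


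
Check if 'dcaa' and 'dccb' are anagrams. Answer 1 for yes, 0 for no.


Sort characters of 'dcaa': 'aacd'
Sort characters of 'dccb': 'bccd'
Sorted forms differ -> they are NOT anagrams
Result: 0

0


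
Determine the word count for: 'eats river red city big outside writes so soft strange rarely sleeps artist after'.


Counting words by splitting on spaces:
  Word 1: 'eats'
  Word 2: 'river'
  Word 3: 'red'
  Word 4: 'city'
  Word 5: 'big'
  Word 6: 'outside'
  Word 7: 'writes'
  Word 8: 'so'
  Word 9: 'soft'
  Word 10: 'strange'
  Word 11: 'rarely'
  Word 12: 'sleeps'
  Word 13: 'artist'
  Word 14: 'after'
Total words: 14

14


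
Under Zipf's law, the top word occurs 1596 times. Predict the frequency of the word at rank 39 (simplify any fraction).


Zipf's law: freq(rank) = f1 / rank
f1 = 1596, rank = 39
freq = 1596 / 39
GCD(1596, 39) = 3
Simplified: 532/13

532/13


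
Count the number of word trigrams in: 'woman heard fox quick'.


Word trigrams from [4] words:
  Trigram 1: (woman heard fox)
  Trigram 2: (heard fox quick)
Total word trigrams: 4 - 2 = 2

2


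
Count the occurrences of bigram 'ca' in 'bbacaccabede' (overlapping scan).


Scanning 'bbacaccabede' for bigram 'ca':
  Position 0: 'bb' -> no
  Position 1: 'ba' -> no
  Position 2: 'ac' -> no
  Position 3: 'ca' -> MATCH
  Position 4: 'ac' -> no
  Position 5: 'cc' -> no
  Position 6: 'ca' -> MATCH
  Position 7: 'ab' -> no
  Position 8: 'be' -> no
  Position 9: 'ed' -> no
  Position 10: 'de' -> no
Total matches: 2

2


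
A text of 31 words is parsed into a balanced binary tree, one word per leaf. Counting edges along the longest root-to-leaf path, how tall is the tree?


In a balanced binary tree with n leaves the deepest leaf is ceil(log2(n)) edges below the root.
log2(31) = 4.9542
ceil(4.9542) = 5
height (edges) = 5

5


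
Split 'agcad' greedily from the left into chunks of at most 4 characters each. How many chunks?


'agcad' has 5 characters.
Chunking with max size 4:
  Chunk 1: 'agca' (positions 0-3)
  Chunk 2: 'd' (positions 4-4)
Total chunks: ceil(5 / 4) = 2

2


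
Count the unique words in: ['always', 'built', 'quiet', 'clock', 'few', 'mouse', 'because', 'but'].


Listing all tokens and tracking unique types:
  Token 1: 'always' -> NEW (unique so far: 1)
  Token 2: 'built' -> NEW (unique so far: 2)
  Token 3: 'quiet' -> NEW (unique so far: 3)
  Token 4: 'clock' -> NEW (unique so far: 4)
  Token 5: 'few' -> NEW (unique so far: 5)
  Token 6: 'mouse' -> NEW (unique so far: 6)
  Token 7: 'because' -> NEW (unique so far: 7)
  Token 8: 'but' -> NEW (unique so far: 8)
Unique types: ('always', 'because', 'built', 'but', 'clock', 'few', 'mouse', 'quiet')
Vocabulary size: 8

8


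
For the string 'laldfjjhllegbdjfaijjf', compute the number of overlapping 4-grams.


String 'laldfjjhllegbdjfaijjf' has length L = 21.
Number of overlapping n-grams = L - n + 1
Substituting: 21 - 4 + 1 = 18

18


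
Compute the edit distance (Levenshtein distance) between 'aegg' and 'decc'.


Building DP table for s1='aegg' (len 4) and s2='decc' (len 4):
       d  e  c  c
    0  1  2  3  4
  a 1  1  2  3  4
  e 2  2  1  2  3
  g 3  3  2  2  3
  g 4  4  3  3  3
Edit distance = dp[4][4] = 3

3


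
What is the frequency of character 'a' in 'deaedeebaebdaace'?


Scanning 'deaedeebaebdaace' for 'a':
  Position 2: 'a' -> MATCH (count: 1)
  Position 8: 'a' -> MATCH (count: 2)
  Position 12: 'a' -> MATCH (count: 3)
  Position 13: 'a' -> MATCH (count: 4)
Total occurrences of 'a': 4

4


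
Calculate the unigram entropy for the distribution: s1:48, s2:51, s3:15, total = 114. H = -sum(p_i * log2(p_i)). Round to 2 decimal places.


Computing entropy H = -sum(p_i * log2(p_i)):
  s1: p = 48/114 = 0.4211, -p*log2(p) = 0.5254
  s2: p = 51/114 = 0.4474, -p*log2(p) = 0.5192
  s3: p = 15/114 = 0.1316, -p*log2(p) = 0.3850
H = sum of terms = 1.4296
Rounded to 2 decimals: 1.43

1.43


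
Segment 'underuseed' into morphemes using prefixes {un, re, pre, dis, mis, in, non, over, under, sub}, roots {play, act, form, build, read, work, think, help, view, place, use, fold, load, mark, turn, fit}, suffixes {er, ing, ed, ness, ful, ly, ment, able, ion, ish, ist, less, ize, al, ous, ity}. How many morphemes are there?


Segmenting 'underuseed' against the inventory:
  'under' -> prefix (morpheme 1)
  'use' -> root (morpheme 2)
  'ed' -> suffix (morpheme 3)
Total morphemes: 3

3


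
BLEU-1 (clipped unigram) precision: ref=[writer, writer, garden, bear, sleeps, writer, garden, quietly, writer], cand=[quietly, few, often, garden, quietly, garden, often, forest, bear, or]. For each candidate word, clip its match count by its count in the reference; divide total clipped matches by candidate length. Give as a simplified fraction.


Reference word counts: {'bear': 1, 'garden': 2, 'quietly': 1, 'sleeps': 1, 'writer': 4}
Checking each candidate word (with clipping):
  'quietly' -> in reference (ref count 1, used 1/1) -> match (matches: 1)
  'few' -> not in reference -> no match (matches: 1)
  'often' -> not in reference -> no match (matches: 1)
  'garden' -> in reference (ref count 2, used 1/2) -> match (matches: 2)
  'quietly' -> ref count 1 already used up (1/1) -> clipped, no match (matches: 2)
  'garden' -> in reference (ref count 2, used 2/2) -> match (matches: 3)
  'often' -> not in reference -> no match (matches: 3)
  'forest' -> not in reference -> no match (matches: 3)
  'bear' -> in reference (ref count 1, used 1/1) -> match (matches: 4)
  'or' -> not in reference -> no match (matches: 4)
Clipped matches: 4, Candidate length: 10
Precision = 4/10 = 2/5

2/5


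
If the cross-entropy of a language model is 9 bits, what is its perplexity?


Perplexity formula: PP = 2^H
H = 9
PP = 2^9
PP = 2^9 = 512

512


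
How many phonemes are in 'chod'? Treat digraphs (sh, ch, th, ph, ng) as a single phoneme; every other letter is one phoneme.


Parsing 'chod' greedily, digraphs first:
  'ch' -> digraph (1 consonant phoneme) (phonemes so far: 1)
  'o' -> vowel phoneme (phonemes so far: 2)
  'd' -> consonant phoneme (phonemes so far: 3)
Total phonemes: 3

3


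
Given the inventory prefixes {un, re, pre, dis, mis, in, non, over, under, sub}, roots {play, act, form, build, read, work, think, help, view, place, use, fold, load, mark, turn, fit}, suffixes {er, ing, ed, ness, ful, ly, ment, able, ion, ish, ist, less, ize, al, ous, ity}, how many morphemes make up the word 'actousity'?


Segmenting 'actousity' against the inventory:
  'act' -> root (morpheme 1)
  'ous' -> suffix (morpheme 2)
  'ity' -> suffix (morpheme 3)
Total morphemes: 3

3


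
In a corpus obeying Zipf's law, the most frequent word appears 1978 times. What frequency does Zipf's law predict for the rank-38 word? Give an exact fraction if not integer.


Zipf's law: freq(rank) = f1 / rank
f1 = 1978, rank = 38
freq = 1978 / 38
GCD(1978, 38) = 2
Simplified: 989/19

989/19


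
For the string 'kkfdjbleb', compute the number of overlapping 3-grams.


String 'kkfdjbleb' has length L = 9.
Number of overlapping n-grams = L - n + 1
Substituting: 9 - 3 + 1 = 7

7


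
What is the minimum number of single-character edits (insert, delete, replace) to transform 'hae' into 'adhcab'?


Building DP table for s1='hae' (len 3) and s2='adhcab' (len 6):
       a  d  h  c  a  b
    0  1  2  3  4  5  6
  h 1  1  2  2  3  4  5
  a 2  1  2  3  3  3  4
  e 3  2  2  3  4  4  4
Edit distance = dp[3][6] = 4

4


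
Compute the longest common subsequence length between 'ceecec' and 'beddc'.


DP table for LCS of 'ceecec' and 'beddc':
       b  e  d  d  c
    0  0  0  0  0  0
  c 0  0  0  0  0  1
  e 0  0  1  1  1  1
  e 0  0  1  1  1  1
  c 0  0  1  1  1  2
  e 0  0  1  1  1  2
  c 0  0  1  1  1  2
LCS: 'ec'
LCS length = 2

2


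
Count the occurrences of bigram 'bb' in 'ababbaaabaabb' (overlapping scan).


Scanning 'ababbaaabaabb' for bigram 'bb':
  Position 0: 'ab' -> no
  Position 1: 'ba' -> no
  Position 2: 'ab' -> no
  Position 3: 'bb' -> MATCH
  Position 4: 'ba' -> no
  Position 5: 'aa' -> no
  Position 6: 'aa' -> no
  Position 7: 'ab' -> no
  Position 8: 'ba' -> no
  Position 9: 'aa' -> no
  Position 10: 'ab' -> no
  Position 11: 'bb' -> MATCH
Total matches: 2

2


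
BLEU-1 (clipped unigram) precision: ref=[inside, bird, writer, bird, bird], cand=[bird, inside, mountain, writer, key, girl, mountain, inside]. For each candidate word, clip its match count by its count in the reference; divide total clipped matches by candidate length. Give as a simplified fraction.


Reference word counts: {'bird': 3, 'inside': 1, 'writer': 1}
Checking each candidate word (with clipping):
  'bird' -> in reference (ref count 3, used 1/3) -> match (matches: 1)
  'inside' -> in reference (ref count 1, used 1/1) -> match (matches: 2)
  'mountain' -> not in reference -> no match (matches: 2)
  'writer' -> in reference (ref count 1, used 1/1) -> match (matches: 3)
  'key' -> not in reference -> no match (matches: 3)
  'girl' -> not in reference -> no match (matches: 3)
  'mountain' -> not in reference -> no match (matches: 3)
  'inside' -> ref count 1 already used up (1/1) -> clipped, no match (matches: 3)
Clipped matches: 3, Candidate length: 8
Precision = 3/8

3/8


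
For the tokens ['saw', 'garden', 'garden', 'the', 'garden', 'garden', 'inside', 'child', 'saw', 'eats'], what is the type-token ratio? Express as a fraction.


Tokens: 10
Unique types: ('child', 'eats', 'garden', 'inside', 'saw', 'the') = 6
TTR = 6/10
Simplify: divide both by 2 -> 3/5
TTR = 3/5

3/5


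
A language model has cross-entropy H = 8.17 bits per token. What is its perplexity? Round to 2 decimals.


Perplexity formula: PP = 2^H
H = 8.17
PP = 2^8.17
Decompose: 2^8.17 = 2^8 * 2^0.17
2^8 = 256, 2^0.17 ~ 1.1250585
PP ~ 256 * 1.1250585 = 288.0149760
Rounded to 2 decimals: 288.01

288.01


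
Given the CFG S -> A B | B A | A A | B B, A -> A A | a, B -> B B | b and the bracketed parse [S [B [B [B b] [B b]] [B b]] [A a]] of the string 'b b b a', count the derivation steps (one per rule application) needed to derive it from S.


Every bracketed nonterminal node [X ...] in the tree is produced by exactly one rule application.
Reading the tree off as a leftmost derivation:
  Step 1: S  =>  B A   (applied S -> B A)
  Step 2: B A  =>  B B A   (applied B -> B B)
  Step 3: B B A  =>  B B B A   (applied B -> B B)
  Step 4: B B B A  =>  b B B A   (applied B -> b)
  Step 5: b B B A  =>  b b B A   (applied B -> b)
  Step 6: b b B A  =>  b b b A   (applied B -> b)
  Step 7: b b b A  =>  b b b a   (applied A -> a)
Final yield: b b b a
Total rewrite steps: 7

7


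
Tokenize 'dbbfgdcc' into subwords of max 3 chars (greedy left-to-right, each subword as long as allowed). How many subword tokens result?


'dbbfgdcc' has 8 characters.
Chunking with max size 3:
  Chunk 1: 'dbb' (positions 0-2)
  Chunk 2: 'fgd' (positions 3-5)
  Chunk 3: 'cc' (positions 6-7)
Total chunks: ceil(8 / 3) = 3

3


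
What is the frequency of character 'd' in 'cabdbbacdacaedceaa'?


Scanning 'cabdbbacdacaedceaa' for 'd':
  Position 3: 'd' -> MATCH (count: 1)
  Position 8: 'd' -> MATCH (count: 2)
  Position 13: 'd' -> MATCH (count: 3)
Total occurrences of 'd': 3

3


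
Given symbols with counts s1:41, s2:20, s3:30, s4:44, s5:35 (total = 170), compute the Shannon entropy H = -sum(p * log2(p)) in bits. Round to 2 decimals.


Computing entropy H = -sum(p_i * log2(p_i)):
  s1: p = 41/170 = 0.2412, -p*log2(p) = 0.4949
  s2: p = 20/170 = 0.1176, -p*log2(p) = 0.3632
  s3: p = 30/170 = 0.1765, -p*log2(p) = 0.4416
  s4: p = 44/170 = 0.2588, -p*log2(p) = 0.5047
  s5: p = 35/170 = 0.2059, -p*log2(p) = 0.4694
H = sum of terms = 2.2738
Rounded to 2 decimals: 2.27

2.27


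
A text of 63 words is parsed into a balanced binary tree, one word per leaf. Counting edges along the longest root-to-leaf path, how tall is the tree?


In a balanced binary tree with n leaves the deepest leaf is ceil(log2(n)) edges below the root.
log2(63) = 5.9773
ceil(5.9773) = 6
height (edges) = 6

6


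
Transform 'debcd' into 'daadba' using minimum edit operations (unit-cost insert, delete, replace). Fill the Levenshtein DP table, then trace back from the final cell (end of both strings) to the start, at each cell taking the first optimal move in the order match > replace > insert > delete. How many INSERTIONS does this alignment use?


Edit distance = 5. Backtracking from cell (5, 6) with preference match > replace > insert > delete,
then listing the resulting alignment 'debcd' -> 'daadba' left to right:
  Step 1: keep 'd'
  Step 2: insert 'a' [insertion #1]
  Step 3: replace e->a
  Step 4: replace b->d
  Step 5: replace c->b
  Step 6: replace d->a
Total insertions: 1

1


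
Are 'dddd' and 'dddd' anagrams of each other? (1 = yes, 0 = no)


Sort characters of 'dddd': 'dddd'
Sort characters of 'dddd': 'dddd'
Sorted forms match -> they ARE anagrams
Result: 1

1


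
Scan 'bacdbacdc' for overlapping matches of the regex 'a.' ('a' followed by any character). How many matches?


Pattern: a. means 'a' followed by any character.
Scanning 'bacdbacdc' position-by-position:
  Pos 0: window 'ba' -> no
  Pos 1: window 'ac' -> MATCH
  Pos 2: window 'cd' -> no
  Pos 3: window 'db' -> no
  Pos 4: window 'ba' -> no
  Pos 5: window 'ac' -> MATCH
  Pos 6: window 'cd' -> no
  Pos 7: window 'dc' -> no
  Pos 8: window 'c' -> no
Total matches: 2

2


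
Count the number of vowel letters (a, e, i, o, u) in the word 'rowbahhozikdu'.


Scanning each character of 'rowbahhozikdu':
  Position 1: 'r' -> consonant (running count: 0)
  Position 2: 'o' -> vowel (running count: 1)
  Position 3: 'w' -> consonant (running count: 1)
  Position 4: 'b' -> consonant (running count: 1)
  Position 5: 'a' -> vowel (running count: 2)
  Position 6: 'h' -> consonant (running count: 2)
  Position 7: 'h' -> consonant (running count: 2)
  Position 8: 'o' -> vowel (running count: 3)
  Position 9: 'z' -> consonant (running count: 3)
  Position 10: 'i' -> vowel (running count: 4)
  Position 11: 'k' -> consonant (running count: 4)
  Position 12: 'd' -> consonant (running count: 4)
  Position 13: 'u' -> vowel (running count: 5)
Total vowels: 5

5


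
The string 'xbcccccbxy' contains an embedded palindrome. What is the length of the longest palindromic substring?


Scanning 'xbcccccbxy' for palindromic substrings.
Substring at positions 0-8: 'xbcccccbx'.
Check: reverse('xbcccccbx') = 'xbcccccbx' -> palindrome confirmed.
Neighbouring characters ('-' / 'y') break symmetry, so it cannot extend further.
No longer palindromic substring exists; longest length = 9

9


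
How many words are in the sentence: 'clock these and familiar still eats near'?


Counting words by splitting on spaces:
  Word 1: 'clock'
  Word 2: 'these'
  Word 3: 'and'
  Word 4: 'familiar'
  Word 5: 'still'
  Word 6: 'eats'
  Word 7: 'near'
Total words: 7

7


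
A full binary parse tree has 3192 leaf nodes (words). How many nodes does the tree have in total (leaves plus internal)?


Leaf nodes (terminals): 3192
Internal nodes = n - 1 = 3192 - 1 = 3191
Total = leaves + internal = 3192 + 3191 = 6383

6383


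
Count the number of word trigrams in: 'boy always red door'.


Word trigrams from [4] words:
  Trigram 1: (boy always red)
  Trigram 2: (always red door)
Total word trigrams: 4 - 2 = 2

2


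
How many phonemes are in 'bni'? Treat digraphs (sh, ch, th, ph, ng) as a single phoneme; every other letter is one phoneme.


Parsing 'bni' greedily, digraphs first:
  'b' -> consonant phoneme (phonemes so far: 1)
  'n' -> consonant phoneme (phonemes so far: 2)
  'i' -> vowel phoneme (phonemes so far: 3)
Total phonemes: 3

3


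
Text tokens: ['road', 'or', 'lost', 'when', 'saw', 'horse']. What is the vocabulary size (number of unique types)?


Listing all tokens and tracking unique types:
  Token 1: 'road' -> NEW (unique so far: 1)
  Token 2: 'or' -> NEW (unique so far: 2)
  Token 3: 'lost' -> NEW (unique so far: 3)
  Token 4: 'when' -> NEW (unique so far: 4)
  Token 5: 'saw' -> NEW (unique so far: 5)
  Token 6: 'horse' -> NEW (unique so far: 6)
Unique types: ('horse', 'lost', 'or', 'road', 'saw', 'when')
Vocabulary size: 6

6


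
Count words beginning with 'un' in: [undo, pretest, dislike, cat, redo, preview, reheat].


Checking each word for prefix 'un':
  'undo' -> YES, starts with 'un' (count: 1)
  'pretest' -> no (count: 1)
  'dislike' -> no (count: 1)
  'cat' -> no (count: 1)
  'redo' -> no (count: 1)
  'preview' -> no (count: 1)
  'reheat' -> no (count: 1)
Total with prefix 'un': 1

1


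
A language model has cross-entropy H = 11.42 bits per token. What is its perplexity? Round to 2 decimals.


Perplexity formula: PP = 2^H
H = 11.42
PP = 2^11.42
Decompose: 2^11.42 = 2^11 * 2^0.42
2^11 = 2048, 2^0.42 ~ 1.3379276
PP ~ 2048 * 1.3379276 = 2740.0757248
Rounded to 2 decimals: 2740.08

2740.08


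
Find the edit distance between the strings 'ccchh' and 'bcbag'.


Building DP table for s1='ccchh' (len 5) and s2='bcbag' (len 5):
       b  c  b  a  g
    0  1  2  3  4  5
  c 1  1  1  2  3  4
  c 2  2  1  2  3  4
  c 3  3  2  2  3  4
  h 4  4  3  3  3  4
  h 5  5  4  4  4  4
Edit distance = dp[5][5] = 4

4


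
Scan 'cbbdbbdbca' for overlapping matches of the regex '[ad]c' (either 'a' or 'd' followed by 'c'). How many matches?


Pattern: [ad]c means either 'a' or 'd' followed by 'c'.
Scanning 'cbbdbbdbca' position-by-position:
  Pos 0: window 'cb' -> no
  Pos 1: window 'bb' -> no
  Pos 2: window 'bd' -> no
  Pos 3: window 'db' -> no
  Pos 4: window 'bb' -> no
  Pos 5: window 'bd' -> no
  Pos 6: window 'db' -> no
  Pos 7: window 'bc' -> no
  Pos 8: window 'ca' -> no
  Pos 9: window 'a' -> no
Total matches: 0

0


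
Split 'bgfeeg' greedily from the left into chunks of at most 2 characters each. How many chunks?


'bgfeeg' has 6 characters.
Chunking with max size 2:
  Chunk 1: 'bg' (positions 0-1)
  Chunk 2: 'fe' (positions 2-3)
  Chunk 3: 'eg' (positions 4-5)
Total chunks: ceil(6 / 2) = 3

3


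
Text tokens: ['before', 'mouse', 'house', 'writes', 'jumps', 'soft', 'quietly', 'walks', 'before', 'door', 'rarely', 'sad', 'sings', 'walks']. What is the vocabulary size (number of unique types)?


Listing all tokens and tracking unique types:
  Token 1: 'before' -> NEW (unique so far: 1)
  Token 2: 'mouse' -> NEW (unique so far: 2)
  Token 3: 'house' -> NEW (unique so far: 3)
  Token 4: 'writes' -> NEW (unique so far: 4)
  Token 5: 'jumps' -> NEW (unique so far: 5)
  Token 6: 'soft' -> NEW (unique so far: 6)
  Token 7: 'quietly' -> NEW (unique so far: 7)
  Token 8: 'walks' -> NEW (unique so far: 8)
  Token 9: 'before' -> duplicate (unique so far: 8)
  Token 10: 'door' -> NEW (unique so far: 9)
  Token 11: 'rarely' -> NEW (unique so far: 10)
  Token 12: 'sad' -> NEW (unique so far: 11)
  Token 13: 'sings' -> NEW (unique so far: 12)
  Token 14: 'walks' -> duplicate (unique so far: 12)
Unique types: ('before', 'door', 'house', 'jumps', 'mouse', 'quietly', 'rarely', 'sad', 'sings', 'soft', 'walks', 'writes')
Vocabulary size: 12

12


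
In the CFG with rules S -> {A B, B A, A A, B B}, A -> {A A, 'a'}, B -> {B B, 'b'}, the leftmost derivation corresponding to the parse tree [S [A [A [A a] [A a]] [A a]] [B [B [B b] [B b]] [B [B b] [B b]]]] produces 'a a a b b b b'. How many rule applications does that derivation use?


Every bracketed nonterminal node [X ...] in the tree is produced by exactly one rule application.
Reading the tree off as a leftmost derivation:
  Step 1: S  =>  A B   (applied S -> A B)
  Step 2: A B  =>  A A B   (applied A -> A A)
  Step 3: A A B  =>  A A A B   (applied A -> A A)
  Step 4: A A A B  =>  a A A B   (applied A -> a)
  Step 5: a A A B  =>  a a A B   (applied A -> a)
  Step 6: a a A B  =>  a a a B   (applied A -> a)
  Step 7: a a a B  =>  a a a B B   (applied B -> B B)
  Step 8: a a a B B  =>  a a a B B B   (applied B -> B B)
  Step 9: a a a B B B  =>  a a a b B B   (applied B -> b)
  Step 10: a a a b B B  =>  a a a b b B   (applied B -> b)
  Step 11: a a a b b B  =>  a a a b b B B   (applied B -> B B)
  Step 12: a a a b b B B  =>  a a a b b b B   (applied B -> b)
  Step 13: a a a b b b B  =>  a a a b b b b   (applied B -> b)
Final yield: a a a b b b b
Total rewrite steps: 13

13


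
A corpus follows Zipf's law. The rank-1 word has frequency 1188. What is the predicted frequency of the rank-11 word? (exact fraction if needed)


Zipf's law: freq(rank) = f1 / rank
f1 = 1188, rank = 11
freq = 1188 / 11
= 108

108


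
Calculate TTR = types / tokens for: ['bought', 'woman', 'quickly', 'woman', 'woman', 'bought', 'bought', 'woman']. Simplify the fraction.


Tokens: 8
Unique types: ('bought', 'quickly', 'woman') = 3
TTR = 3/8
Already in lowest terms.

3/8


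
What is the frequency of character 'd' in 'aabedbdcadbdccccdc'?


Scanning 'aabedbdcadbdccccdc' for 'd':
  Position 4: 'd' -> MATCH (count: 1)
  Position 6: 'd' -> MATCH (count: 2)
  Position 9: 'd' -> MATCH (count: 3)
  Position 11: 'd' -> MATCH (count: 4)
  Position 16: 'd' -> MATCH (count: 5)
Total occurrences of 'd': 5

5


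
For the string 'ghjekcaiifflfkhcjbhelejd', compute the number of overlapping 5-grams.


String 'ghjekcaiifflfkhcjbhelejd' has length L = 24.
Number of overlapping n-grams = L - n + 1
Substituting: 24 - 5 + 1 = 20

20


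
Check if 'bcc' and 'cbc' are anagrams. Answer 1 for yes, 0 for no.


Sort characters of 'bcc': 'bcc'
Sort characters of 'cbc': 'bcc'
Sorted forms match -> they ARE anagrams
Result: 1

1


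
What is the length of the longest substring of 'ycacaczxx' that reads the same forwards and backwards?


Scanning 'ycacaczxx' for palindromic substrings.
Substring at positions 1-5: 'cacac'.
Check: reverse('cacac') = 'cacac' -> palindrome confirmed.
Neighbouring characters ('y' / 'z') break symmetry, so it cannot extend further.
No longer palindromic substring exists; longest length = 5

5


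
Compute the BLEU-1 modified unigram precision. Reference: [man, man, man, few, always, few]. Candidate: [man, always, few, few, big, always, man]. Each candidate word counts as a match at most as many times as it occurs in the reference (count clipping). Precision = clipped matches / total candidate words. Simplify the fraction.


Reference word counts: {'always': 1, 'few': 2, 'man': 3}
Checking each candidate word (with clipping):
  'man' -> in reference (ref count 3, used 1/3) -> match (matches: 1)
  'always' -> in reference (ref count 1, used 1/1) -> match (matches: 2)
  'few' -> in reference (ref count 2, used 1/2) -> match (matches: 3)
  'few' -> in reference (ref count 2, used 2/2) -> match (matches: 4)
  'big' -> not in reference -> no match (matches: 4)
  'always' -> ref count 1 already used up (1/1) -> clipped, no match (matches: 4)
  'man' -> in reference (ref count 3, used 2/3) -> match (matches: 5)
Clipped matches: 5, Candidate length: 7
Precision = 5/7

5/7


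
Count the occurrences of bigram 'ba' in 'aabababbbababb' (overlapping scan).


Scanning 'aabababbbababb' for bigram 'ba':
  Position 0: 'aa' -> no
  Position 1: 'ab' -> no
  Position 2: 'ba' -> MATCH
  Position 3: 'ab' -> no
  Position 4: 'ba' -> MATCH
  Position 5: 'ab' -> no
  Position 6: 'bb' -> no
  Position 7: 'bb' -> no
  Position 8: 'ba' -> MATCH
  Position 9: 'ab' -> no
  Position 10: 'ba' -> MATCH
  Position 11: 'ab' -> no
  Position 12: 'bb' -> no
Total matches: 4

4


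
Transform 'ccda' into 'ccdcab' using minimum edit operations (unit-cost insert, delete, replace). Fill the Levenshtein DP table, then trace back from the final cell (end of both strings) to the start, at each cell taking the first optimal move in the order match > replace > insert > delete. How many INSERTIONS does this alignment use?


Edit distance = 2. Backtracking from cell (4, 6) with preference match > replace > insert > delete,
then listing the resulting alignment 'ccda' -> 'ccdcab' left to right:
  Step 1: keep 'c'
  Step 2: keep 'c'
  Step 3: keep 'd'
  Step 4: insert 'c' [insertion #1]
  Step 5: keep 'a'
  Step 6: insert 'b' [insertion #2]
Total insertions: 2

2


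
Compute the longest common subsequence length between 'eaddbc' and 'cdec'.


DP table for LCS of 'eaddbc' and 'cdec':
       c  d  e  c
    0  0  0  0  0
  e 0  0  0  1  1
  a 0  0  0  1  1
  d 0  0  1  1  1
  d 0  0  1  1  1
  b 0  0  1  1  1
  c 0  1  1  1  2
LCS: 'ec'
LCS length = 2

2


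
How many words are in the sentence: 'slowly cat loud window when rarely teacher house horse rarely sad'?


Counting words by splitting on spaces:
  Word 1: 'slowly'
  Word 2: 'cat'
  Word 3: 'loud'
  Word 4: 'window'
  Word 5: 'when'
  Word 6: 'rarely'
  Word 7: 'teacher'
  Word 8: 'house'
  Word 9: 'horse'
  Word 10: 'rarely'
  Word 11: 'sad'
Total words: 11

11
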